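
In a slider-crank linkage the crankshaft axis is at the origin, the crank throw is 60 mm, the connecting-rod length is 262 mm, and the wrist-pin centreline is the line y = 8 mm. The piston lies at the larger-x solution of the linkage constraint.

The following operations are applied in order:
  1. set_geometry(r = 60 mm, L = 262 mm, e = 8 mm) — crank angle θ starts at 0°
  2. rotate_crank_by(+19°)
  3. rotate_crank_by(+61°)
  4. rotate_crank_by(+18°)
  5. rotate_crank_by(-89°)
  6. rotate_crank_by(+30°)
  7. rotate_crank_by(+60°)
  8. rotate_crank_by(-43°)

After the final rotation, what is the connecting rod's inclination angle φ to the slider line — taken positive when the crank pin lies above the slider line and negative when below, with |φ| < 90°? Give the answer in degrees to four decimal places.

9.1675

set_geometry: r = 60 mm, L = 262 mm, e = 8 mm; θ ← 0°
rotate_crank_by(+19°): θ ← 0° +19° = 19°
rotate_crank_by(+61°): θ ← 19° +61° = 80°
rotate_crank_by(+18°): θ ← 80° +18° = 98°
rotate_crank_by(-89°): θ ← 98° -89° = 9°
rotate_crank_by(+30°): θ ← 9° +30° = 39°
rotate_crank_by(+60°): θ ← 39° +60° = 99°
rotate_crank_by(-43°): θ ← 99° -43° = 56°
crank pin P = (r cos θ, r sin θ) = (33.551574, 49.742254)
h = r sin θ − e = 49.742254 − 8 = 41.742254
sin φ = h / L = 41.742254 / 262 = 0.15932158
φ = arcsin(0.15932158) = 9.167521°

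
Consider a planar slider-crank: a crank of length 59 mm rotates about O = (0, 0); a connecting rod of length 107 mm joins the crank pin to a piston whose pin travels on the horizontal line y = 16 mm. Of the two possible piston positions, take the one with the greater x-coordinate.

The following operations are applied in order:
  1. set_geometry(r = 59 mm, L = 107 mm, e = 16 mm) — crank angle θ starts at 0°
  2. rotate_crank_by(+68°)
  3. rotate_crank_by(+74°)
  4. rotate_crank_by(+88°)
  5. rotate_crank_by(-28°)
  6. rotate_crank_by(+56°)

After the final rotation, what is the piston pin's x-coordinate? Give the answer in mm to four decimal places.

set_geometry: r = 59 mm, L = 107 mm, e = 16 mm; θ ← 0°
rotate_crank_by(+68°): θ ← 0° +68° = 68°
rotate_crank_by(+74°): θ ← 68° +74° = 142°
rotate_crank_by(+88°): θ ← 142° +88° = 230°
rotate_crank_by(-28°): θ ← 230° -28° = 202°
rotate_crank_by(+56°): θ ← 202° +56° = 258°
crank pin P = (r cos θ, r sin θ) = (-12.266790, -57.710708)
h = r sin θ − e = -57.710708 − 16 = -73.710708
x = r cos θ + √(L² − h²) = -12.266790 + √(11449.0 − 5433.2685) = -12.266790 + 77.561147 = 65.294357

65.2944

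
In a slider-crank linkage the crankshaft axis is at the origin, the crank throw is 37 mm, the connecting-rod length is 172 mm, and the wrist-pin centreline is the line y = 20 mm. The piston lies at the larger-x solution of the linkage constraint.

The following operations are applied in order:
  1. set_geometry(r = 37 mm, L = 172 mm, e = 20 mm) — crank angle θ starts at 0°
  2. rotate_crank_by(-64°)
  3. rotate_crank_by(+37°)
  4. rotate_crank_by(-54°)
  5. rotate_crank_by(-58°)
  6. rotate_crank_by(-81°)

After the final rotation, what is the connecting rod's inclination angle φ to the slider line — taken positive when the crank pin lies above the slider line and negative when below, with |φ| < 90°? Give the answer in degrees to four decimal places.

1.2603

set_geometry: r = 37 mm, L = 172 mm, e = 20 mm; θ ← 0°
rotate_crank_by(-64°): θ ← 0° -64° = -64°
rotate_crank_by(+37°): θ ← -64° +37° = -27°
rotate_crank_by(-54°): θ ← -27° -54° = -81°
rotate_crank_by(-58°): θ ← -81° -58° = -139°
rotate_crank_by(-81°): θ ← -139° -81° = -220°
crank pin P = (r cos θ, r sin θ) = (-28.343644, 23.783142)
h = r sin θ − e = 23.783142 − 20 = 3.783142
sin φ = h / L = 3.783142 / 172 = 0.02199501
φ = arcsin(0.02199501) = 1.260323°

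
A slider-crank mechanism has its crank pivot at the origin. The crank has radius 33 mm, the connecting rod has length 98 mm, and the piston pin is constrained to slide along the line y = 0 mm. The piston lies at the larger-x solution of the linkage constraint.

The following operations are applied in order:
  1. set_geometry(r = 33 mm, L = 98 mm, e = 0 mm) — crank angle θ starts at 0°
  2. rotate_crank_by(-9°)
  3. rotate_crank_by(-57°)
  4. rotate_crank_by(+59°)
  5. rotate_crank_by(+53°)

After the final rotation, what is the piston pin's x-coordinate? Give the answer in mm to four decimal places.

118.0053

set_geometry: r = 33 mm, L = 98 mm, e = 0 mm; θ ← 0°
rotate_crank_by(-9°): θ ← 0° -9° = -9°
rotate_crank_by(-57°): θ ← -9° -57° = -66°
rotate_crank_by(+59°): θ ← -66° +59° = -7°
rotate_crank_by(+53°): θ ← -7° +53° = 46°
crank pin P = (r cos θ, r sin θ) = (22.923726, 23.738213)
h = r sin θ − e = 23.738213 − 0 = 23.738213
x = r cos θ + √(L² − h²) = 22.923726 + √(9604.0 − 563.5028) = 22.923726 + 95.081529 = 118.005256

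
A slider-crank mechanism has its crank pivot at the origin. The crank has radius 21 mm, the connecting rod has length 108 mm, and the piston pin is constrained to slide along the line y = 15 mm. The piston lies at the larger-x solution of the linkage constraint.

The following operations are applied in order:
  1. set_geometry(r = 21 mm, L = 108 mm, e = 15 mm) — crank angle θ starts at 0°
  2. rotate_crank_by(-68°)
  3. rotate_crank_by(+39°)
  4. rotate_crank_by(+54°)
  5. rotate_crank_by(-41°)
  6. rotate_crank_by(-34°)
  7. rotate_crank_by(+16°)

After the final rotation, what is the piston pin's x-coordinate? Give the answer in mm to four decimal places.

122.0463

set_geometry: r = 21 mm, L = 108 mm, e = 15 mm; θ ← 0°
rotate_crank_by(-68°): θ ← 0° -68° = -68°
rotate_crank_by(+39°): θ ← -68° +39° = -29°
rotate_crank_by(+54°): θ ← -29° +54° = 25°
rotate_crank_by(-41°): θ ← 25° -41° = -16°
rotate_crank_by(-34°): θ ← -16° -34° = -50°
rotate_crank_by(+16°): θ ← -50° +16° = -34°
crank pin P = (r cos θ, r sin θ) = (17.409789, -11.743051)
h = r sin θ − e = -11.743051 − 15 = -26.743051
x = r cos θ + √(L² − h²) = 17.409789 + √(11664.0 − 715.1908) = 17.409789 + 104.636558 = 122.046347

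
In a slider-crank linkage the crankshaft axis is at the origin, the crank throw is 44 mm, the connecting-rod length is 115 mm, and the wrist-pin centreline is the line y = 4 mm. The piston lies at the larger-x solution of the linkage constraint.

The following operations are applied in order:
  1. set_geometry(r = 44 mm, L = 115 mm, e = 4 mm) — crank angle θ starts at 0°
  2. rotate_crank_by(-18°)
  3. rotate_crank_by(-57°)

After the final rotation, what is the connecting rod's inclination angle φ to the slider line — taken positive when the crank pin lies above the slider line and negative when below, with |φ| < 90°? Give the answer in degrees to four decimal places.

set_geometry: r = 44 mm, L = 115 mm, e = 4 mm; θ ← 0°
rotate_crank_by(-18°): θ ← 0° -18° = -18°
rotate_crank_by(-57°): θ ← -18° -57° = -75°
crank pin P = (r cos θ, r sin θ) = (11.388038, -42.500736)
h = r sin θ − e = -42.500736 − 4 = -46.500736
sin φ = h / L = -46.500736 / 115 = -0.40435423
φ = arcsin(-0.40435423) = -23.850666°

-23.8507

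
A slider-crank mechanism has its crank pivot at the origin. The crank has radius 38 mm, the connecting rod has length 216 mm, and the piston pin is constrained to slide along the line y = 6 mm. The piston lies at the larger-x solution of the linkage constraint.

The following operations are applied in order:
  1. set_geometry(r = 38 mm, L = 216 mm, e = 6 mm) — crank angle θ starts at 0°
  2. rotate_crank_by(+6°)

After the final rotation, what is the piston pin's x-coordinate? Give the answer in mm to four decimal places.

set_geometry: r = 38 mm, L = 216 mm, e = 6 mm; θ ← 0°
rotate_crank_by(+6°): θ ← 0° +6° = 6°
crank pin P = (r cos θ, r sin θ) = (37.791832, 3.972082)
h = r sin θ − e = 3.972082 − 6 = -2.027918
x = r cos θ + √(L² − h²) = 37.791832 + √(46656.0 − 4.1125) = 37.791832 + 215.990480 = 253.782312

253.7823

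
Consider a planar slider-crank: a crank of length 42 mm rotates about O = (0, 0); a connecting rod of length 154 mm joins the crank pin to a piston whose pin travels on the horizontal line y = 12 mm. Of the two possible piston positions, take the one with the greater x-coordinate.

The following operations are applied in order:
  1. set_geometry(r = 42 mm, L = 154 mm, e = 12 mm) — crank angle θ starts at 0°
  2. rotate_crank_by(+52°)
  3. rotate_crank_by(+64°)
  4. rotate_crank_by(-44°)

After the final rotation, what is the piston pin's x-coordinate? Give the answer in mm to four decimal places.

164.4221

set_geometry: r = 42 mm, L = 154 mm, e = 12 mm; θ ← 0°
rotate_crank_by(+52°): θ ← 0° +52° = 52°
rotate_crank_by(+64°): θ ← 52° +64° = 116°
rotate_crank_by(-44°): θ ← 116° -44° = 72°
crank pin P = (r cos θ, r sin θ) = (12.978714, 39.944374)
h = r sin θ − e = 39.944374 − 12 = 27.944374
x = r cos θ + √(L² − h²) = 12.978714 + √(23716.0 − 780.8880) = 12.978714 + 151.443428 = 164.422142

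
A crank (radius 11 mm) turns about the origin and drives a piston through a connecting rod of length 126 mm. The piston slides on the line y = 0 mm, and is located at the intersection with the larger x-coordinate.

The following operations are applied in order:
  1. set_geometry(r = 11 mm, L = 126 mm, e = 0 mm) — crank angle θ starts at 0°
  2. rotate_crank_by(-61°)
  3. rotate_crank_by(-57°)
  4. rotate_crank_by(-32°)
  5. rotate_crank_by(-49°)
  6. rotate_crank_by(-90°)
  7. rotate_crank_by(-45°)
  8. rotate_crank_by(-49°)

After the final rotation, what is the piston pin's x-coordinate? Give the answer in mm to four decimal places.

136.0522

set_geometry: r = 11 mm, L = 126 mm, e = 0 mm; θ ← 0°
rotate_crank_by(-61°): θ ← 0° -61° = -61°
rotate_crank_by(-57°): θ ← -61° -57° = -118°
rotate_crank_by(-32°): θ ← -118° -32° = -150°
rotate_crank_by(-49°): θ ← -150° -49° = -199°
rotate_crank_by(-90°): θ ← -199° -90° = -289°
rotate_crank_by(-45°): θ ← -289° -45° = -334°
rotate_crank_by(-49°): θ ← -334° -49° = -383°
crank pin P = (r cos θ, r sin θ) = (10.125553, -4.298042)
h = r sin θ − e = -4.298042 − 0 = -4.298042
x = r cos θ + √(L² − h²) = 10.125553 + √(15876.0 − 18.4732) = 10.125553 + 125.926672 = 136.052226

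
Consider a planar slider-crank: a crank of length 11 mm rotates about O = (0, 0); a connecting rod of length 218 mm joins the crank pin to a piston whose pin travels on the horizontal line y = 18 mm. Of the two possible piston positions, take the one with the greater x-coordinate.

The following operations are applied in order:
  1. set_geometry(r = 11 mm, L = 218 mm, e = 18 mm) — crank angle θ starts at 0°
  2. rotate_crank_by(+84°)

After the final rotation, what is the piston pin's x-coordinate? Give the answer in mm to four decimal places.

set_geometry: r = 11 mm, L = 218 mm, e = 18 mm; θ ← 0°
rotate_crank_by(+84°): θ ← 0° +84° = 84°
crank pin P = (r cos θ, r sin θ) = (1.149813, 10.939741)
h = r sin θ − e = 10.939741 − 18 = -7.060259
x = r cos θ + √(L² − h²) = 1.149813 + √(47524.0 − 49.8473) = 1.149813 + 217.885641 = 219.035455

219.0355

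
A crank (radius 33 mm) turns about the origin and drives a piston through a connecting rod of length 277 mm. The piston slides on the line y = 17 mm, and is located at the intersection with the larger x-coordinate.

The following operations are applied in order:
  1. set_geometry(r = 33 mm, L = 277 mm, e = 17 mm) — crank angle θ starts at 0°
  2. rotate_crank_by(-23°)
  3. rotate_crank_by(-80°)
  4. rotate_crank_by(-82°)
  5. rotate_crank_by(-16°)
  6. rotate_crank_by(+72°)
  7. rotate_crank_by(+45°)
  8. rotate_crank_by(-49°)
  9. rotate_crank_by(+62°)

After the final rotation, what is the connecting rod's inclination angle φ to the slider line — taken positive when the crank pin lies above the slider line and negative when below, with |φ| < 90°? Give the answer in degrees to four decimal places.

set_geometry: r = 33 mm, L = 277 mm, e = 17 mm; θ ← 0°
rotate_crank_by(-23°): θ ← 0° -23° = -23°
rotate_crank_by(-80°): θ ← -23° -80° = -103°
rotate_crank_by(-82°): θ ← -103° -82° = -185°
rotate_crank_by(-16°): θ ← -185° -16° = -201°
rotate_crank_by(+72°): θ ← -201° +72° = -129°
rotate_crank_by(+45°): θ ← -129° +45° = -84°
rotate_crank_by(-49°): θ ← -84° -49° = -133°
rotate_crank_by(+62°): θ ← -133° +62° = -71°
crank pin P = (r cos θ, r sin θ) = (10.743749, -31.202113)
h = r sin θ − e = -31.202113 − 17 = -48.202113
sin φ = h / L = -48.202113 / 277 = -0.17401485
φ = arcsin(-0.17401485) = -10.021333°

-10.0213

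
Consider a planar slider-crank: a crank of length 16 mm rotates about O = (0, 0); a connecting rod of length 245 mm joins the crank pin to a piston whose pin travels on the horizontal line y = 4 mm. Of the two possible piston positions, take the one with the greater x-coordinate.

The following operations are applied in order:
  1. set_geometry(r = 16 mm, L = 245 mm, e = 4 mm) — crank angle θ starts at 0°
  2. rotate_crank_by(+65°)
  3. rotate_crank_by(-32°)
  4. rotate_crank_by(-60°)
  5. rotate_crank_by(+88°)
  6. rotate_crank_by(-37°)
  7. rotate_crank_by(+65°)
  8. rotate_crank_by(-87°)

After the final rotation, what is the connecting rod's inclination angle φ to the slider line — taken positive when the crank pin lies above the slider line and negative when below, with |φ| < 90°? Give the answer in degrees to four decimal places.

-0.8049

set_geometry: r = 16 mm, L = 245 mm, e = 4 mm; θ ← 0°
rotate_crank_by(+65°): θ ← 0° +65° = 65°
rotate_crank_by(-32°): θ ← 65° -32° = 33°
rotate_crank_by(-60°): θ ← 33° -60° = -27°
rotate_crank_by(+88°): θ ← -27° +88° = 61°
rotate_crank_by(-37°): θ ← 61° -37° = 24°
rotate_crank_by(+65°): θ ← 24° +65° = 89°
rotate_crank_by(-87°): θ ← 89° -87° = 2°
crank pin P = (r cos θ, r sin θ) = (15.990253, 0.558392)
h = r sin θ − e = 0.558392 − 4 = -3.441608
sin φ = h / L = -3.441608 / 245 = -0.01404738
φ = arcsin(-0.01404738) = -0.804882°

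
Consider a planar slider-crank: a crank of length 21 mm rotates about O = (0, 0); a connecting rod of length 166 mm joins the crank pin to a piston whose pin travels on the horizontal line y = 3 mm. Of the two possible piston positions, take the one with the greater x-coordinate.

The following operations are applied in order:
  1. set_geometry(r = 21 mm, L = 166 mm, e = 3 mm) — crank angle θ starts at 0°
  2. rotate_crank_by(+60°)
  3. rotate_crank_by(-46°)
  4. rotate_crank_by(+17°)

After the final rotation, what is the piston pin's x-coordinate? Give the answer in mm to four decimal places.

183.8164

set_geometry: r = 21 mm, L = 166 mm, e = 3 mm; θ ← 0°
rotate_crank_by(+60°): θ ← 0° +60° = 60°
rotate_crank_by(-46°): θ ← 60° -46° = 14°
rotate_crank_by(+17°): θ ← 14° +17° = 31°
crank pin P = (r cos θ, r sin θ) = (18.000513, 10.815800)
h = r sin θ − e = 10.815800 − 3 = 7.815800
x = r cos θ + √(L² − h²) = 18.000513 + √(27556.0 − 61.0867) = 18.000513 + 165.815902 = 183.816415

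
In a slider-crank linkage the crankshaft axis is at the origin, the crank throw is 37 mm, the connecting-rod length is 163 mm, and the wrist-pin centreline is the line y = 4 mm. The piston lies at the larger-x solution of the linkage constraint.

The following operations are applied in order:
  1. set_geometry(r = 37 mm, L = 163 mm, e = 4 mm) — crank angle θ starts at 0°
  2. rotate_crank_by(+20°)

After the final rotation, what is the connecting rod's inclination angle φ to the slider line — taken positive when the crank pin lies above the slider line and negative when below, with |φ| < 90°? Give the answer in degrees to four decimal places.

3.0436

set_geometry: r = 37 mm, L = 163 mm, e = 4 mm; θ ← 0°
rotate_crank_by(+20°): θ ← 0° +20° = 20°
crank pin P = (r cos θ, r sin θ) = (34.768627, 12.654745)
h = r sin θ − e = 12.654745 − 4 = 8.654745
sin φ = h / L = 8.654745 / 163 = 0.05309660
φ = arcsin(0.05309660) = 3.043642°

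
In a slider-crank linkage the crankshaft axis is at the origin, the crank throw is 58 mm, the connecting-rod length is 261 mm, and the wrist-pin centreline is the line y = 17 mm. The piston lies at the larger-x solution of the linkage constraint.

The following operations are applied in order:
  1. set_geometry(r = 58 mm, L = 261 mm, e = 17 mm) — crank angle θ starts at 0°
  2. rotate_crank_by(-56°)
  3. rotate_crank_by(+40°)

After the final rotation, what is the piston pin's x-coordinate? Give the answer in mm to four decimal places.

set_geometry: r = 58 mm, L = 261 mm, e = 17 mm; θ ← 0°
rotate_crank_by(-56°): θ ← 0° -56° = -56°
rotate_crank_by(+40°): θ ← -56° +40° = -16°
crank pin P = (r cos θ, r sin θ) = (55.753178, -15.986967)
h = r sin θ − e = -15.986967 − 17 = -32.986967
x = r cos θ + √(L² − h²) = 55.753178 + √(68121.0 − 1088.1400) = 55.753178 + 258.907049 = 314.660227

314.6602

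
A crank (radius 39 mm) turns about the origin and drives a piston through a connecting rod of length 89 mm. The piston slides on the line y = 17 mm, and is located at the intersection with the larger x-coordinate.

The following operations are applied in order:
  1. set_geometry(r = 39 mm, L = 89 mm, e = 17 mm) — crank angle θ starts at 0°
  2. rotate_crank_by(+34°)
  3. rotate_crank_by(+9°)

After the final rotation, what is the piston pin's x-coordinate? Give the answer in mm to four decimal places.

117.0038

set_geometry: r = 39 mm, L = 89 mm, e = 17 mm; θ ← 0°
rotate_crank_by(+34°): θ ← 0° +34° = 34°
rotate_crank_by(+9°): θ ← 34° +9° = 43°
crank pin P = (r cos θ, r sin θ) = (28.522794, 26.597936)
h = r sin θ − e = 26.597936 − 17 = 9.597936
x = r cos θ + √(L² − h²) = 28.522794 + √(7921.0 − 92.1204) = 28.522794 + 88.480956 = 117.003751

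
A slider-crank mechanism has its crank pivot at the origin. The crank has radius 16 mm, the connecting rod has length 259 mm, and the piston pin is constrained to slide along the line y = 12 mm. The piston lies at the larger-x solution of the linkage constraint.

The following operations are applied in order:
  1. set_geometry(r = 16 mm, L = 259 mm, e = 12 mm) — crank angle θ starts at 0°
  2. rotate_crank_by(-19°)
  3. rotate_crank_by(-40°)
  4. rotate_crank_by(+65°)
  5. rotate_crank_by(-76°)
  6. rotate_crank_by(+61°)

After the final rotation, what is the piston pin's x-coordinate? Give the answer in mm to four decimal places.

set_geometry: r = 16 mm, L = 259 mm, e = 12 mm; θ ← 0°
rotate_crank_by(-19°): θ ← 0° -19° = -19°
rotate_crank_by(-40°): θ ← -19° -40° = -59°
rotate_crank_by(+65°): θ ← -59° +65° = 6°
rotate_crank_by(-76°): θ ← 6° -76° = -70°
rotate_crank_by(+61°): θ ← -70° +61° = -9°
crank pin P = (r cos θ, r sin θ) = (15.803013, -2.502951)
h = r sin θ − e = -2.502951 − 12 = -14.502951
x = r cos θ + √(L² − h²) = 15.803013 + √(67081.0 − 210.3356) = 15.803013 + 258.593628 = 274.396641

274.3966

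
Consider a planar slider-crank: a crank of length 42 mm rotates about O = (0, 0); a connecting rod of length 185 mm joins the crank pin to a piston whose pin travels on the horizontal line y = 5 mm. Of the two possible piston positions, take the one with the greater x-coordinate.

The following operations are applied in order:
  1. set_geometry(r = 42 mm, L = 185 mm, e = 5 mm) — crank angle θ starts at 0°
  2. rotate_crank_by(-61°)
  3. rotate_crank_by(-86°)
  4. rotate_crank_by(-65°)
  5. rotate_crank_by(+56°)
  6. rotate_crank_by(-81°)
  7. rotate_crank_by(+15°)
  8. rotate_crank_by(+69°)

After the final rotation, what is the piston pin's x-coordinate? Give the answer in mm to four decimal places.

set_geometry: r = 42 mm, L = 185 mm, e = 5 mm; θ ← 0°
rotate_crank_by(-61°): θ ← 0° -61° = -61°
rotate_crank_by(-86°): θ ← -61° -86° = -147°
rotate_crank_by(-65°): θ ← -147° -65° = -212°
rotate_crank_by(+56°): θ ← -212° +56° = -156°
rotate_crank_by(-81°): θ ← -156° -81° = -237°
rotate_crank_by(+15°): θ ← -237° +15° = -222°
rotate_crank_by(+69°): θ ← -222° +69° = -153°
crank pin P = (r cos θ, r sin θ) = (-37.422274, -19.067601)
h = r sin θ − e = -19.067601 − 5 = -24.067601
x = r cos θ + √(L² − h²) = -37.422274 + √(34225.0 − 579.2494) = -37.422274 + 183.427780 = 146.005506

146.0055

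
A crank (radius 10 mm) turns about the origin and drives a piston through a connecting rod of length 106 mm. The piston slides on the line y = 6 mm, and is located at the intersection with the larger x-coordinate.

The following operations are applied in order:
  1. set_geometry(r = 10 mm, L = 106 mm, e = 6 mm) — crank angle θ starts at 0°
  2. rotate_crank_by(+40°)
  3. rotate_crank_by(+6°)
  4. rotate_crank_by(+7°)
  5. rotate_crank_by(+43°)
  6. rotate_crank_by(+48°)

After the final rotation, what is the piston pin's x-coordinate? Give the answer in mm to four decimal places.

97.9098

set_geometry: r = 10 mm, L = 106 mm, e = 6 mm; θ ← 0°
rotate_crank_by(+40°): θ ← 0° +40° = 40°
rotate_crank_by(+6°): θ ← 40° +6° = 46°
rotate_crank_by(+7°): θ ← 46° +7° = 53°
rotate_crank_by(+43°): θ ← 53° +43° = 96°
rotate_crank_by(+48°): θ ← 96° +48° = 144°
crank pin P = (r cos θ, r sin θ) = (-8.090170, 5.877853)
h = r sin θ − e = 5.877853 − 6 = -0.122147
x = r cos θ + √(L² − h²) = -8.090170 + √(11236.0 − 0.0149) = -8.090170 + 105.999930 = 97.909760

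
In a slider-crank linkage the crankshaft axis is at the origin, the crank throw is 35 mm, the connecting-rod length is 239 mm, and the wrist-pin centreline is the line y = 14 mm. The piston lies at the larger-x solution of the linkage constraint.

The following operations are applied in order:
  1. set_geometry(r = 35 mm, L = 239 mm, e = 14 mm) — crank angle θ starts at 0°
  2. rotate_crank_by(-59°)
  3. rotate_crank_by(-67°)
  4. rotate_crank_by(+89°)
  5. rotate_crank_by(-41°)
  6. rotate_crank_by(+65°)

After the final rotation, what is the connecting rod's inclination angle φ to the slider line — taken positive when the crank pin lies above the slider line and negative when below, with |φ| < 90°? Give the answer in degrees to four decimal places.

-5.2511

set_geometry: r = 35 mm, L = 239 mm, e = 14 mm; θ ← 0°
rotate_crank_by(-59°): θ ← 0° -59° = -59°
rotate_crank_by(-67°): θ ← -59° -67° = -126°
rotate_crank_by(+89°): θ ← -126° +89° = -37°
rotate_crank_by(-41°): θ ← -37° -41° = -78°
rotate_crank_by(+65°): θ ← -78° +65° = -13°
crank pin P = (r cos θ, r sin θ) = (34.102952, -7.873287)
h = r sin θ − e = -7.873287 − 14 = -21.873287
sin φ = h / L = -21.873287 / 239 = -0.09152003
φ = arcsin(-0.09152003) = -5.251059°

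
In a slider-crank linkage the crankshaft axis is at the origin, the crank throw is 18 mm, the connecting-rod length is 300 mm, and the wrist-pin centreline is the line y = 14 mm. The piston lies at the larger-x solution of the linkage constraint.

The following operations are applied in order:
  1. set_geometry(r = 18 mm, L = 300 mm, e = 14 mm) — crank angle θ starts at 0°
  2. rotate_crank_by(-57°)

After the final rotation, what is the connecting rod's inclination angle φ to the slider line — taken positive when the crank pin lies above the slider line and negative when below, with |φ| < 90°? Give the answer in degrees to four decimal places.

-5.5657

set_geometry: r = 18 mm, L = 300 mm, e = 14 mm; θ ← 0°
rotate_crank_by(-57°): θ ← 0° -57° = -57°
crank pin P = (r cos θ, r sin θ) = (9.803503, -15.096070)
h = r sin θ − e = -15.096070 − 14 = -29.096070
sin φ = h / L = -29.096070 / 300 = -0.09698690
φ = arcsin(-0.09698690) = -5.565689°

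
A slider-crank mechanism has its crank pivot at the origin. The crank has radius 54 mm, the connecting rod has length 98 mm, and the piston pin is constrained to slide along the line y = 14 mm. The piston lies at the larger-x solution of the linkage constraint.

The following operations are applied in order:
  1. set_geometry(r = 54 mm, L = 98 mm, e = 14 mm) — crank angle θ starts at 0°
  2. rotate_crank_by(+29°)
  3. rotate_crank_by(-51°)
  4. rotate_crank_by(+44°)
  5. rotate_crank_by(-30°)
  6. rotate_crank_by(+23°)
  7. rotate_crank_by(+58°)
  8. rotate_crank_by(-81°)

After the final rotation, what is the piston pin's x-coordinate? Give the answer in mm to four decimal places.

set_geometry: r = 54 mm, L = 98 mm, e = 14 mm; θ ← 0°
rotate_crank_by(+29°): θ ← 0° +29° = 29°
rotate_crank_by(-51°): θ ← 29° -51° = -22°
rotate_crank_by(+44°): θ ← -22° +44° = 22°
rotate_crank_by(-30°): θ ← 22° -30° = -8°
rotate_crank_by(+23°): θ ← -8° +23° = 15°
rotate_crank_by(+58°): θ ← 15° +58° = 73°
rotate_crank_by(-81°): θ ← 73° -81° = -8°
crank pin P = (r cos θ, r sin θ) = (53.474476, -7.515347)
h = r sin θ − e = -7.515347 − 14 = -21.515347
x = r cos θ + √(L² − h²) = 53.474476 + √(9604.0 − 462.9102) = 53.474476 + 95.609047 = 149.083522

149.0835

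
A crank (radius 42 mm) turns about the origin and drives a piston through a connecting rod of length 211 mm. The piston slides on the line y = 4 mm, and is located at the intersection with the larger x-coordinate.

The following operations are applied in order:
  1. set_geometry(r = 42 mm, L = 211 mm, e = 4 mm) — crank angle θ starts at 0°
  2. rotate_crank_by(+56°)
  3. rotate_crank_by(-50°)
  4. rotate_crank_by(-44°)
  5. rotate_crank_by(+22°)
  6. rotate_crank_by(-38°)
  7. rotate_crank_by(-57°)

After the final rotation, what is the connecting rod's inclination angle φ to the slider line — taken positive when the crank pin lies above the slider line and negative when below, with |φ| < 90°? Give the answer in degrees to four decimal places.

set_geometry: r = 42 mm, L = 211 mm, e = 4 mm; θ ← 0°
rotate_crank_by(+56°): θ ← 0° +56° = 56°
rotate_crank_by(-50°): θ ← 56° -50° = 6°
rotate_crank_by(-44°): θ ← 6° -44° = -38°
rotate_crank_by(+22°): θ ← -38° +22° = -16°
rotate_crank_by(-38°): θ ← -16° -38° = -54°
rotate_crank_by(-57°): θ ← -54° -57° = -111°
crank pin P = (r cos θ, r sin θ) = (-15.051454, -39.210378)
h = r sin θ − e = -39.210378 − 4 = -43.210378
sin φ = h / L = -43.210378 / 211 = -0.20478852
φ = arcsin(-0.20478852) = -11.817120°

-11.8171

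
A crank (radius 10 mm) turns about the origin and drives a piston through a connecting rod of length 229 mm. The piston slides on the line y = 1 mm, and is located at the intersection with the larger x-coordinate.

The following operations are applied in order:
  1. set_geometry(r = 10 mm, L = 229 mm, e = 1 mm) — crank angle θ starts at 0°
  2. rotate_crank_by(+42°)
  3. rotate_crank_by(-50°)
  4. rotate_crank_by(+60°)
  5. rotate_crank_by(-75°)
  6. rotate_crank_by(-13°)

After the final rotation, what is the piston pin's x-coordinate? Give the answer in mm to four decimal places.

set_geometry: r = 10 mm, L = 229 mm, e = 1 mm; θ ← 0°
rotate_crank_by(+42°): θ ← 0° +42° = 42°
rotate_crank_by(-50°): θ ← 42° -50° = -8°
rotate_crank_by(+60°): θ ← -8° +60° = 52°
rotate_crank_by(-75°): θ ← 52° -75° = -23°
rotate_crank_by(-13°): θ ← -23° -13° = -36°
crank pin P = (r cos θ, r sin θ) = (8.090170, -5.877853)
h = r sin θ − e = -5.877853 − 1 = -6.877853
x = r cos θ + √(L² − h²) = 8.090170 + √(52441.0 − 47.3049) = 8.090170 + 228.896691 = 236.986861

236.9869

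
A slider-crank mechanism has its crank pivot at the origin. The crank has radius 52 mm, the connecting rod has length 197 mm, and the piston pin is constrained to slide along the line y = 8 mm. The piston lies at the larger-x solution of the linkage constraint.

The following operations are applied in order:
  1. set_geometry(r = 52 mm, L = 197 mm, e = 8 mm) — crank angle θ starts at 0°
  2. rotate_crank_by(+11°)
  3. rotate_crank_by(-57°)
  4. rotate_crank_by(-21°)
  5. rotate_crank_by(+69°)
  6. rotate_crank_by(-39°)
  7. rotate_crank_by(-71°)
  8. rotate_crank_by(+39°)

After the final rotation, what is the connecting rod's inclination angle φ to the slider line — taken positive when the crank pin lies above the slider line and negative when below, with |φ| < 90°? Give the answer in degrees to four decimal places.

set_geometry: r = 52 mm, L = 197 mm, e = 8 mm; θ ← 0°
rotate_crank_by(+11°): θ ← 0° +11° = 11°
rotate_crank_by(-57°): θ ← 11° -57° = -46°
rotate_crank_by(-21°): θ ← -46° -21° = -67°
rotate_crank_by(+69°): θ ← -67° +69° = 2°
rotate_crank_by(-39°): θ ← 2° -39° = -37°
rotate_crank_by(-71°): θ ← -37° -71° = -108°
rotate_crank_by(+39°): θ ← -108° +39° = -69°
crank pin P = (r cos θ, r sin θ) = (18.635133, -48.546182)
h = r sin θ − e = -48.546182 − 8 = -56.546182
sin φ = h / L = -56.546182 / 197 = -0.28703646
φ = arcsin(-0.28703646) = -16.680616°

-16.6806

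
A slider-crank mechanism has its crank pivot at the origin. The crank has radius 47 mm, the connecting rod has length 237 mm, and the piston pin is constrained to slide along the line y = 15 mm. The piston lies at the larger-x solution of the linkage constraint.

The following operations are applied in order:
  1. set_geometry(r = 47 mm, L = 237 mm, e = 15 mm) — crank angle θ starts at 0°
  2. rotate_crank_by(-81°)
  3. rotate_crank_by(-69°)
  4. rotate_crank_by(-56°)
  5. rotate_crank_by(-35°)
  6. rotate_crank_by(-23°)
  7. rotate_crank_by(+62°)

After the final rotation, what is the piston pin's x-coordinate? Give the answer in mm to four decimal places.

193.4080

set_geometry: r = 47 mm, L = 237 mm, e = 15 mm; θ ← 0°
rotate_crank_by(-81°): θ ← 0° -81° = -81°
rotate_crank_by(-69°): θ ← -81° -69° = -150°
rotate_crank_by(-56°): θ ← -150° -56° = -206°
rotate_crank_by(-35°): θ ← -206° -35° = -241°
rotate_crank_by(-23°): θ ← -241° -23° = -264°
rotate_crank_by(+62°): θ ← -264° +62° = -202°
crank pin P = (r cos θ, r sin θ) = (-43.577641, 17.606510)
h = r sin θ − e = 17.606510 − 15 = 2.606510
x = r cos θ + √(L² − h²) = -43.577641 + √(56169.0 − 6.7939) = -43.577641 + 236.985666 = 193.408025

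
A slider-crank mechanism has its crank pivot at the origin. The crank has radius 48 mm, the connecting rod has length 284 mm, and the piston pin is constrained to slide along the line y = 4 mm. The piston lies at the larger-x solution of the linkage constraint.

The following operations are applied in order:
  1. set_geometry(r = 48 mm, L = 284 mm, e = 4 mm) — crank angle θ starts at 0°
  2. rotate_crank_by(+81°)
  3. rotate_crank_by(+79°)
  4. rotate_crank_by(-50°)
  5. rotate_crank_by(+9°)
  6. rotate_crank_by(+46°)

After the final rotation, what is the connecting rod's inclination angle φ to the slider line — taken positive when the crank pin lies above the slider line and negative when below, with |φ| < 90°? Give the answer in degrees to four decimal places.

set_geometry: r = 48 mm, L = 284 mm, e = 4 mm; θ ← 0°
rotate_crank_by(+81°): θ ← 0° +81° = 81°
rotate_crank_by(+79°): θ ← 81° +79° = 160°
rotate_crank_by(-50°): θ ← 160° -50° = 110°
rotate_crank_by(+9°): θ ← 110° +9° = 119°
rotate_crank_by(+46°): θ ← 119° +46° = 165°
crank pin P = (r cos θ, r sin θ) = (-46.364440, 12.423314)
h = r sin θ − e = 12.423314 − 4 = 8.423314
sin φ = h / L = 8.423314 / 284 = 0.02965956
φ = arcsin(0.02965956) = 1.699617°

1.6996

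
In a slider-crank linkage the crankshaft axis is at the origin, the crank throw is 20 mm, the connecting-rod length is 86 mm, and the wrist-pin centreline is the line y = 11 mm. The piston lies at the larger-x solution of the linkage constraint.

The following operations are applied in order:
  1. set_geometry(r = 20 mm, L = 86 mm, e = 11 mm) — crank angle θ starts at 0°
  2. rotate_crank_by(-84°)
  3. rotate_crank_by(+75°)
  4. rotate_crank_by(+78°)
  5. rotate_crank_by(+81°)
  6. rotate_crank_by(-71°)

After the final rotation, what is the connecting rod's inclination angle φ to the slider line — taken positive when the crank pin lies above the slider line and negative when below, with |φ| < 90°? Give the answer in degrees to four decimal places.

5.7610

set_geometry: r = 20 mm, L = 86 mm, e = 11 mm; θ ← 0°
rotate_crank_by(-84°): θ ← 0° -84° = -84°
rotate_crank_by(+75°): θ ← -84° +75° = -9°
rotate_crank_by(+78°): θ ← -9° +78° = 69°
rotate_crank_by(+81°): θ ← 69° +81° = 150°
rotate_crank_by(-71°): θ ← 150° -71° = 79°
crank pin P = (r cos θ, r sin θ) = (3.816180, 19.632544)
h = r sin θ − e = 19.632544 − 11 = 8.632544
sin φ = h / L = 8.632544 / 86 = 0.10037841
φ = arcsin(0.10037841) = 5.760962°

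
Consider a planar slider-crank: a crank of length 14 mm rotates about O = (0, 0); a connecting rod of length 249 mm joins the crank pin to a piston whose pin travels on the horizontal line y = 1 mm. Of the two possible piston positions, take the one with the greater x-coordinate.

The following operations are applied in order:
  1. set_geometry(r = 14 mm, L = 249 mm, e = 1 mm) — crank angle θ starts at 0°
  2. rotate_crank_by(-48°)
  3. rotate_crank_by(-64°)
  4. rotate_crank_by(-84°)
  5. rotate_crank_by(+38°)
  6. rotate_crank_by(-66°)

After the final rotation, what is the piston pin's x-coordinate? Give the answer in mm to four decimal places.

238.7763

set_geometry: r = 14 mm, L = 249 mm, e = 1 mm; θ ← 0°
rotate_crank_by(-48°): θ ← 0° -48° = -48°
rotate_crank_by(-64°): θ ← -48° -64° = -112°
rotate_crank_by(-84°): θ ← -112° -84° = -196°
rotate_crank_by(+38°): θ ← -196° +38° = -158°
rotate_crank_by(-66°): θ ← -158° -66° = -224°
crank pin P = (r cos θ, r sin θ) = (-10.070757, 9.725217)
h = r sin θ − e = 9.725217 − 1 = 8.725217
x = r cos θ + √(L² − h²) = -10.070757 + √(62001.0 − 76.1294) = -10.070757 + 248.847083 = 238.776326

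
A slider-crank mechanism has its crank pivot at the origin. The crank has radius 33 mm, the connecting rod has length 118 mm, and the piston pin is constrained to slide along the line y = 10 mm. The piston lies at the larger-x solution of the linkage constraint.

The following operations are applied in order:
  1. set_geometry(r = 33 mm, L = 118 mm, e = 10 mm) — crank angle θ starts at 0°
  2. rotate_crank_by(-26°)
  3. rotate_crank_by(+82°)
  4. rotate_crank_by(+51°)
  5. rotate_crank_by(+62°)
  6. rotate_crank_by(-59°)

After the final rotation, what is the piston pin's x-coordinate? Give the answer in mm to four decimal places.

set_geometry: r = 33 mm, L = 118 mm, e = 10 mm; θ ← 0°
rotate_crank_by(-26°): θ ← 0° -26° = -26°
rotate_crank_by(+82°): θ ← -26° +82° = 56°
rotate_crank_by(+51°): θ ← 56° +51° = 107°
rotate_crank_by(+62°): θ ← 107° +62° = 169°
rotate_crank_by(-59°): θ ← 169° -59° = 110°
crank pin P = (r cos θ, r sin θ) = (-11.286665, 31.009856)
h = r sin θ − e = 31.009856 − 10 = 21.009856
x = r cos θ + √(L² − h²) = -11.286665 + √(13924.0 − 441.4141) = -11.286665 + 116.114538 = 104.827873

104.8279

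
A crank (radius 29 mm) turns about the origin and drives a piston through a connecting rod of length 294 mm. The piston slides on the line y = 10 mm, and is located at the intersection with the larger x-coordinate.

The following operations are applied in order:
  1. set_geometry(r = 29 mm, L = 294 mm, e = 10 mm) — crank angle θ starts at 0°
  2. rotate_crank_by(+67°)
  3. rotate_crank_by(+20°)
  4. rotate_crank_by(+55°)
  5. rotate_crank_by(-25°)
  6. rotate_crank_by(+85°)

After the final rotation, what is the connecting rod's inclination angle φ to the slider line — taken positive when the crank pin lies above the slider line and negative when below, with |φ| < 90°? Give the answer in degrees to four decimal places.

-4.0694

set_geometry: r = 29 mm, L = 294 mm, e = 10 mm; θ ← 0°
rotate_crank_by(+67°): θ ← 0° +67° = 67°
rotate_crank_by(+20°): θ ← 67° +20° = 87°
rotate_crank_by(+55°): θ ← 87° +55° = 142°
rotate_crank_by(-25°): θ ← 142° -25° = 117°
rotate_crank_by(+85°): θ ← 117° +85° = 202°
crank pin P = (r cos θ, r sin θ) = (-26.888332, -10.863591)
h = r sin θ − e = -10.863591 − 10 = -20.863591
sin φ = h / L = -20.863591 / 294 = -0.07096460
φ = arcsin(-0.07096460) = -4.069392°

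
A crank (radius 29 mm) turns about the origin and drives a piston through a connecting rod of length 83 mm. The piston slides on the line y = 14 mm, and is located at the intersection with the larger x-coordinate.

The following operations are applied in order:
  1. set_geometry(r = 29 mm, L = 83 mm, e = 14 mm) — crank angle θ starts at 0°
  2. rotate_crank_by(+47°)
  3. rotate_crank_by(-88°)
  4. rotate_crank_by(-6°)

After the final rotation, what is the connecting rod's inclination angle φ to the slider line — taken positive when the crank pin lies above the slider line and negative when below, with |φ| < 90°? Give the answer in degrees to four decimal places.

set_geometry: r = 29 mm, L = 83 mm, e = 14 mm; θ ← 0°
rotate_crank_by(+47°): θ ← 0° +47° = 47°
rotate_crank_by(-88°): θ ← 47° -88° = -41°
rotate_crank_by(-6°): θ ← -41° -6° = -47°
crank pin P = (r cos θ, r sin θ) = (19.777952, -21.209257)
h = r sin θ − e = -21.209257 − 14 = -35.209257
sin φ = h / L = -35.209257 / 83 = -0.42420792
φ = arcsin(-0.42420792) = -25.100538°

-25.1005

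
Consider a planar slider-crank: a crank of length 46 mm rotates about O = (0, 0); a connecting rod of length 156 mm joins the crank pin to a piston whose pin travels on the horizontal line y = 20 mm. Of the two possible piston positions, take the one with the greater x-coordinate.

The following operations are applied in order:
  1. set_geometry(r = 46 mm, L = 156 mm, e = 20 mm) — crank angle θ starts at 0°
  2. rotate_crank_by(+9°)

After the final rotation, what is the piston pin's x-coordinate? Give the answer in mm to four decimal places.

200.9073

set_geometry: r = 46 mm, L = 156 mm, e = 20 mm; θ ← 0°
rotate_crank_by(+9°): θ ← 0° +9° = 9°
crank pin P = (r cos θ, r sin θ) = (45.433664, 7.195985)
h = r sin θ − e = 7.195985 − 20 = -12.804015
x = r cos θ + √(L² − h²) = 45.433664 + √(24336.0 − 163.9428) = 45.433664 + 155.473654 = 200.907318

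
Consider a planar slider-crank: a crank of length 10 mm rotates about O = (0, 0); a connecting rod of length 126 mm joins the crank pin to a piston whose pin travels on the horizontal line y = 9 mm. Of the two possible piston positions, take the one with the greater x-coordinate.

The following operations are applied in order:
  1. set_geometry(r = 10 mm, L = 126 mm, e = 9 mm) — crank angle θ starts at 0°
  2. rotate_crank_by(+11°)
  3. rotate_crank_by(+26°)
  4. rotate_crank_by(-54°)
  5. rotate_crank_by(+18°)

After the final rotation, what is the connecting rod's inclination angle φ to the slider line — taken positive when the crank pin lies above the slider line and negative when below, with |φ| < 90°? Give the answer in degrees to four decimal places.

set_geometry: r = 10 mm, L = 126 mm, e = 9 mm; θ ← 0°
rotate_crank_by(+11°): θ ← 0° +11° = 11°
rotate_crank_by(+26°): θ ← 11° +26° = 37°
rotate_crank_by(-54°): θ ← 37° -54° = -17°
rotate_crank_by(+18°): θ ← -17° +18° = 1°
crank pin P = (r cos θ, r sin θ) = (9.998477, 0.174524)
h = r sin θ − e = 0.174524 − 9 = -8.825476
sin φ = h / L = -8.825476 / 126 = -0.07004346
φ = arcsin(-0.07004346) = -4.016483°

-4.0165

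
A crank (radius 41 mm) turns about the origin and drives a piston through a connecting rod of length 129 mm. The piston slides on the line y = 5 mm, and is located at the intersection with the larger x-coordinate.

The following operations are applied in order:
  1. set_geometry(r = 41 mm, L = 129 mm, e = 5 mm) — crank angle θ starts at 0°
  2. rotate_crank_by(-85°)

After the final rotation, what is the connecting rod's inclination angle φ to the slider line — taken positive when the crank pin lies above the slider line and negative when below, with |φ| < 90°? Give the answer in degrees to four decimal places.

-20.8167

set_geometry: r = 41 mm, L = 129 mm, e = 5 mm; θ ← 0°
rotate_crank_by(-85°): θ ← 0° -85° = -85°
crank pin P = (r cos θ, r sin θ) = (3.573385, -40.843983)
h = r sin θ − e = -40.843983 − 5 = -45.843983
sin φ = h / L = -45.843983 / 129 = -0.35537971
φ = arcsin(-0.35537971) = -20.816718°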